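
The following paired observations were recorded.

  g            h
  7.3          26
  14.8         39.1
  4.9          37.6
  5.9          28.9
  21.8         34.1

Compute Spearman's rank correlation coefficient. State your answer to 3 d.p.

0.100

Rank g: 3, 4, 1, 2, 5
Rank h: 1, 5, 4, 2, 3
d = rank(g) − rank(h): 2, -1, -3, 0, 2; Σd² = 18
ρ = 1 − 6Σd² / [n(n²−1)] = 1 − 6×18 / (5×24) = 1 − 108/120 ≈ 0.100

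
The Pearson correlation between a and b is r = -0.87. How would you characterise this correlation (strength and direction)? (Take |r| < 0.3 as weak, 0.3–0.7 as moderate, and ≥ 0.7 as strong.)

r = -0.87 < 0 so the relationship is negative.
|r| = 0.87, which falls in the strong range.

strong negative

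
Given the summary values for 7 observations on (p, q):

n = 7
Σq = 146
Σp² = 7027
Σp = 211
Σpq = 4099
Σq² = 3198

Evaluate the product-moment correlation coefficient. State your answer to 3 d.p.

r = (nΣpq − ΣpΣq) / √[(nΣp² − (Σp)²)(nΣq² − (Σq)²)]
Numerator: 7×4099 − 211×146 = -2113
Denominator: √[(49189 − 44521)(22386 − 21316)] = √[4668 × 1070] = 2234.8960
r = -2113 / 2234.8960 ≈ -0.945

-0.945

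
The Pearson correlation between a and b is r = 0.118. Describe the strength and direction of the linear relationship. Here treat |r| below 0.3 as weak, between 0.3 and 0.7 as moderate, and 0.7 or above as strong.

r = 0.118 > 0 so the relationship is positive.
|r| = 0.118, which falls in the weak range.

weak positive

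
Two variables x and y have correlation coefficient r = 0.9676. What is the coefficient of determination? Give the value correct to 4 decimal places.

r² = (0.9676)² = 0.9362

0.9362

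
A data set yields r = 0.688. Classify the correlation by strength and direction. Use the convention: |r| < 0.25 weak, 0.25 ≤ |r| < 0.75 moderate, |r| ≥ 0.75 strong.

moderate positive

r = 0.688 > 0 so the relationship is positive.
|r| = 0.688, which falls in the moderate range.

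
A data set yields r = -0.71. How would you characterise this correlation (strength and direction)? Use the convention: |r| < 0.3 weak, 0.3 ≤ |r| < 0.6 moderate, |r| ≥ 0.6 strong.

strong negative

r = -0.71 < 0 so the relationship is negative.
|r| = 0.71, which falls in the strong range.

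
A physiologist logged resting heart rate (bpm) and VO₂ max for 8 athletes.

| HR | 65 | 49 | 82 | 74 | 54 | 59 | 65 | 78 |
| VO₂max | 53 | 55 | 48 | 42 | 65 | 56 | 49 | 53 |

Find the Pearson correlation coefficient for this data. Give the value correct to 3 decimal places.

n = 8, Σx = 526, Σy = 421, Σx² = 35532, Σy² = 22473, Σxy = 27317
nΣxy − ΣxΣy = 218536 − 221446 = -2910
nΣx² − (Σx)² = 284256 − 276676 = 7580; nΣy² − (Σy)² = 179784 − 177241 = 2543
r = -2910 / √(7580 × 2543) = -2910 / 4390.4373 ≈ -0.663

-0.663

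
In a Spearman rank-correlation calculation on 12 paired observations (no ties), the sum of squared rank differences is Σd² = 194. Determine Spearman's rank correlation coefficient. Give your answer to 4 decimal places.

0.3217

ρ = 1 − 6Σd² / [n(n²−1)] = 1 − 6×194 / (12×143)
  = 1 − 1164/1716 = 1 − 0.67832 ≈ 0.3217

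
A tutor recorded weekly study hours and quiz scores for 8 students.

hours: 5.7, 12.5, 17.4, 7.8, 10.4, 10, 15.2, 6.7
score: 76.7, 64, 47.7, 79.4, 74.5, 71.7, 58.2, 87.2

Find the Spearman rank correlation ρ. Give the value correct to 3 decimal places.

-0.905

Rank hours: 1, 6, 8, 3, 5, 4, 7, 2
Rank score: 6, 3, 1, 7, 5, 4, 2, 8
d = rank(hours) − rank(score): -5, 3, 7, -4, 0, 0, 5, -6; Σd² = 160
ρ = 1 − 6Σd² / [n(n²−1)] = 1 − 6×160 / (8×63) = 1 − 960/504 ≈ -0.905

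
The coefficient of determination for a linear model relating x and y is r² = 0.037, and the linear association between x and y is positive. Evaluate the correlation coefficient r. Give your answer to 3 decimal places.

0.192

|r| = √0.037 = 0.192
The association is positive, so r = 0.192.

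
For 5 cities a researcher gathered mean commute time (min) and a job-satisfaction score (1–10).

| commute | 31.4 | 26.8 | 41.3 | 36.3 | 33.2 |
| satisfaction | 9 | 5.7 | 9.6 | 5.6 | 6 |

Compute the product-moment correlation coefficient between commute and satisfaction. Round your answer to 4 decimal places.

0.4935

n = 5, Σx = 169, Σy = 35.9, Σx² = 5829.82, Σy² = 273.01, Σxy = 1234.32
nΣxy − ΣxΣy = 6171.6 − 6067.1 = 104.5
nΣx² − (Σx)² = 29149.1 − 28561 = 588.1; nΣy² − (Σy)² = 1365.05 − 1288.81 = 76.24
r = 104.5 / √(588.1 × 76.24) = 104.5 / 211.7469 ≈ 0.4935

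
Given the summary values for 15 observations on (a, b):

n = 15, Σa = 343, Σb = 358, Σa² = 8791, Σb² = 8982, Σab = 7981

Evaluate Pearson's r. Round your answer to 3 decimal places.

-0.319

r = (nΣab − ΣaΣb) / √[(nΣa² − (Σa)²)(nΣb² − (Σb)²)]
Numerator: 15×7981 − 343×358 = -3079
Denominator: √[(131865 − 117649)(134730 − 128164)] = √[14216 × 6566] = 9661.3796
r = -3079 / 9661.3796 ≈ -0.319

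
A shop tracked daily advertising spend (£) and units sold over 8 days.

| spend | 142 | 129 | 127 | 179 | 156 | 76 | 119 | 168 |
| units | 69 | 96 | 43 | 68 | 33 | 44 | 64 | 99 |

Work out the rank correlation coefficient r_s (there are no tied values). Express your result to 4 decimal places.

0.3571

Rank spend: 5, 4, 3, 8, 6, 1, 2, 7
Rank units: 6, 7, 2, 5, 1, 3, 4, 8
d = rank(spend) − rank(units): -1, -3, 1, 3, 5, -2, -2, -1; Σd² = 54
ρ = 1 − 6Σd² / [n(n²−1)] = 1 − 6×54 / (8×63) = 1 − 324/504 ≈ 0.3571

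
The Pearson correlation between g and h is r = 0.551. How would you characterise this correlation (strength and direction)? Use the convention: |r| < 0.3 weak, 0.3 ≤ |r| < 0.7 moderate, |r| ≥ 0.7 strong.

r = 0.551 > 0 so the relationship is positive.
|r| = 0.551, which falls in the moderate range.

moderate positive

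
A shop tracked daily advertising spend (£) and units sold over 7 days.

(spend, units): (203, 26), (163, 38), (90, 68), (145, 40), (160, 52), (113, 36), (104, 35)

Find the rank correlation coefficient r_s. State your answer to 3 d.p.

Rank spend: 7, 6, 1, 4, 5, 3, 2
Rank units: 1, 4, 7, 5, 6, 3, 2
d = rank(spend) − rank(units): 6, 2, -6, -1, -1, 0, 0; Σd² = 78
ρ = 1 − 6Σd² / [n(n²−1)] = 1 − 6×78 / (7×48) = 1 − 468/336 ≈ -0.393

-0.393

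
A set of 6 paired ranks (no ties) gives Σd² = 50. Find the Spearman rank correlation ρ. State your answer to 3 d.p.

ρ = 1 − 6Σd² / [n(n²−1)] = 1 − 6×50 / (6×35)
  = 1 − 300/210 = 1 − 1.4286 ≈ -0.429

-0.429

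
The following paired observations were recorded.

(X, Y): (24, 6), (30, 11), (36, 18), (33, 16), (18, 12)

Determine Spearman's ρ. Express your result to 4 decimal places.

0.7000

Rank X: 2, 3, 5, 4, 1
Rank Y: 1, 2, 5, 4, 3
d = rank(X) − rank(Y): 1, 1, 0, 0, -2; Σd² = 6
ρ = 1 − 6Σd² / [n(n²−1)] = 1 − 6×6 / (5×24) = 1 − 36/120 ≈ 0.7000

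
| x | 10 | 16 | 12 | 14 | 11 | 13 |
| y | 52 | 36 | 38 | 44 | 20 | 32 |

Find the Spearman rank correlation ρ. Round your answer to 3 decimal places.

-0.143

Rank x: 1, 6, 3, 5, 2, 4
Rank y: 6, 3, 4, 5, 1, 2
d = rank(x) − rank(y): -5, 3, -1, 0, 1, 2; Σd² = 40
ρ = 1 − 6Σd² / [n(n²−1)] = 1 − 6×40 / (6×35) = 1 − 240/210 ≈ -0.143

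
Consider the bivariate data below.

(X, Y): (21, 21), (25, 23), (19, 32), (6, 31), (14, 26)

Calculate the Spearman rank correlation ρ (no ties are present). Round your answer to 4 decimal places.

Rank X: 4, 5, 3, 1, 2
Rank Y: 1, 2, 5, 4, 3
d = rank(X) − rank(Y): 3, 3, -2, -3, -1; Σd² = 32
ρ = 1 − 6Σd² / [n(n²−1)] = 1 − 6×32 / (5×24) = 1 − 192/120 ≈ -0.6000

-0.6000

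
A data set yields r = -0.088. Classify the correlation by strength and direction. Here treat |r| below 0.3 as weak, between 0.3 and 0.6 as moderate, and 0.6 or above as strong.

weak negative

r = -0.088 < 0 so the relationship is negative.
|r| = 0.088, which falls in the weak range.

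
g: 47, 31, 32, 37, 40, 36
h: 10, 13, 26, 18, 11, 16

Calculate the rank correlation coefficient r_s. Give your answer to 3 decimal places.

Rank g: 6, 1, 2, 4, 5, 3
Rank h: 1, 3, 6, 5, 2, 4
d = rank(g) − rank(h): 5, -2, -4, -1, 3, -1; Σd² = 56
ρ = 1 − 6Σd² / [n(n²−1)] = 1 − 6×56 / (6×35) = 1 − 336/210 ≈ -0.600

-0.600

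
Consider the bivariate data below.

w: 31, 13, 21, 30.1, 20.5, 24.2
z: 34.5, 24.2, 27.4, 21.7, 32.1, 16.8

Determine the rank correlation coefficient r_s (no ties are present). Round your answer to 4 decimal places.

Rank w: 6, 1, 3, 5, 2, 4
Rank z: 6, 3, 4, 2, 5, 1
d = rank(w) − rank(z): 0, -2, -1, 3, -3, 3; Σd² = 32
ρ = 1 − 6Σd² / [n(n²−1)] = 1 − 6×32 / (6×35) = 1 − 192/210 ≈ 0.0857

0.0857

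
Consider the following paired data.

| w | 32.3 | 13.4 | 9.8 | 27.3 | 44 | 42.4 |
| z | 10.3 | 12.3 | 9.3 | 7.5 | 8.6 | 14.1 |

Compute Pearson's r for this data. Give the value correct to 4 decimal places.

0.1047

n = 6, Σw = 169.2, Σz = 62.1, Σw² = 5797.94, Σz² = 672.89, Σwz = 1769.64
nΣwz − ΣwΣz = 10617.84 − 10507.32 = 110.52
nΣw² − (Σw)² = 34787.64 − 28628.64 = 6159; nΣz² − (Σz)² = 4037.34 − 3856.41 = 180.93
r = 110.52 / √(6159 × 180.93) = 110.52 / 1055.6268 ≈ 0.1047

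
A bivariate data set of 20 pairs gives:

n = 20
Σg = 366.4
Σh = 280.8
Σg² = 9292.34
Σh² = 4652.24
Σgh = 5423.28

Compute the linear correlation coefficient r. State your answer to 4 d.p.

r = (nΣgh − ΣgΣh) / √[(nΣg² − (Σg)²)(nΣh² − (Σh)²)]
Numerator: 20×5423.28 − 366.4×280.8 = 5580.48
Denominator: √[(185846.8 − 134248.96)(93044.8 − 78848.64)] = √[51597.84 × 14196.16] = 27064.5745
r = 5580.48 / 27064.5745 ≈ 0.2062

0.2062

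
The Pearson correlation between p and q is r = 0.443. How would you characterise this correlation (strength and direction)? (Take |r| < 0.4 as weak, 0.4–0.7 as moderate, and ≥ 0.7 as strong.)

r = 0.443 > 0 so the relationship is positive.
|r| = 0.443, which falls in the moderate range.

moderate positive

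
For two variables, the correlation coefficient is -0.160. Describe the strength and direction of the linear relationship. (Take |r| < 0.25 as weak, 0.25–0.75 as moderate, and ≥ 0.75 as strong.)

r = -0.160 < 0 so the relationship is negative.
|r| = 0.160, which falls in the weak range.

weak negative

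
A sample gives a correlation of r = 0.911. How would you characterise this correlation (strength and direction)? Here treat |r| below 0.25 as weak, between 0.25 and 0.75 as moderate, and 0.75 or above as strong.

strong positive

r = 0.911 > 0 so the relationship is positive.
|r| = 0.911, which falls in the strong range.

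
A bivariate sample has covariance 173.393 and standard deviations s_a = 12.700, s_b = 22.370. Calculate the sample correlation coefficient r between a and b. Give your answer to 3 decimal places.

r = Cov(a,b) / (s_a · s_b) = 173.393 / (12.700 × 22.370)
  = 173.393 / 284.0990 ≈ 0.610

0.610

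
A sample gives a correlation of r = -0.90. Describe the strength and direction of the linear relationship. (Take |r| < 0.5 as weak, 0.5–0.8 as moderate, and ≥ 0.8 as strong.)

strong negative

r = -0.90 < 0 so the relationship is negative.
|r| = 0.90, which falls in the strong range.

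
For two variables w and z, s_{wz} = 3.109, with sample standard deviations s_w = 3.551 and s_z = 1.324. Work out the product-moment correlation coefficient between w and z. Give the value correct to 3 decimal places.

r = Cov(w,z) / (s_w · s_z) = 3.109 / (3.551 × 1.324)
  = 3.109 / 4.7015 ≈ 0.661

0.661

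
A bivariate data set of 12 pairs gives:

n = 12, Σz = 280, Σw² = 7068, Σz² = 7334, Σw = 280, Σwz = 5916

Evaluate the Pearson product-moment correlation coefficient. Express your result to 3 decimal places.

-0.944

r = (nΣwz − ΣwΣz) / √[(nΣw² − (Σw)²)(nΣz² − (Σz)²)]
Numerator: 12×5916 − 280×280 = -7408
Denominator: √[(84816 − 78400)(88008 − 78400)] = √[6416 × 9608] = 7851.4284
r = -7408 / 7851.4284 ≈ -0.944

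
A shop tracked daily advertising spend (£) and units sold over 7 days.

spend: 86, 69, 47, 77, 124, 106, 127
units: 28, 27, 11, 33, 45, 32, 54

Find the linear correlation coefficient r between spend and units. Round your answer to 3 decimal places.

0.928

n = 7, Σx = 636, Σy = 230, Σx² = 63036, Σy² = 8688, Σxy = 23159
nΣxy − ΣxΣy = 162113 − 146280 = 15833
nΣx² − (Σx)² = 441252 − 404496 = 36756; nΣy² − (Σy)² = 60816 − 52900 = 7916
r = 15833 / √(36756 × 7916) = 15833 / 17057.5642 ≈ 0.928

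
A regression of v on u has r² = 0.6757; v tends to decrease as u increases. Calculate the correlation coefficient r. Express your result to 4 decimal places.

-0.8220

|r| = √0.6757 = 0.8220
The association is negative, so r = −0.8220.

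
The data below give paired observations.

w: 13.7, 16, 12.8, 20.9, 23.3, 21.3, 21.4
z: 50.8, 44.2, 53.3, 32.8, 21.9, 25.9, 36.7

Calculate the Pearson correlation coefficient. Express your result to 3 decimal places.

n = 7, Σw = 129.4, Σz = 265.6, Σw² = 2498.88, Σz² = 10948.32, Σwz = 4618.24
nΣwz − ΣwΣz = 32327.68 − 34368.64 = -2040.96
nΣw² − (Σw)² = 17492.16 − 16744.36 = 747.8; nΣz² − (Σz)² = 76638.24 − 70543.36 = 6094.88
r = -2040.96 / √(747.8 × 6094.88) = -2040.96 / 2134.8891 ≈ -0.956

-0.956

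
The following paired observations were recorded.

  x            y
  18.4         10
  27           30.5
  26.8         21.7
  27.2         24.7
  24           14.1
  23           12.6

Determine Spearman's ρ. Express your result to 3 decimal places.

Rank x: 1, 5, 4, 6, 3, 2
Rank y: 1, 6, 4, 5, 3, 2
d = rank(x) − rank(y): 0, -1, 0, 1, 0, 0; Σd² = 2
ρ = 1 − 6Σd² / [n(n²−1)] = 1 − 6×2 / (6×35) = 1 − 12/210 ≈ 0.943

0.943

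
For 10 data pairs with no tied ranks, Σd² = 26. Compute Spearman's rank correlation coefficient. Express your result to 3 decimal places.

ρ = 1 − 6Σd² / [n(n²−1)] = 1 − 6×26 / (10×99)
  = 1 − 156/990 = 1 − 0.1576 ≈ 0.842

0.842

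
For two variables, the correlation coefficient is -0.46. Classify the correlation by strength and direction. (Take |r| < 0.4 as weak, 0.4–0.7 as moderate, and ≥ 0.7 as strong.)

r = -0.46 < 0 so the relationship is negative.
|r| = 0.46, which falls in the moderate range.

moderate negative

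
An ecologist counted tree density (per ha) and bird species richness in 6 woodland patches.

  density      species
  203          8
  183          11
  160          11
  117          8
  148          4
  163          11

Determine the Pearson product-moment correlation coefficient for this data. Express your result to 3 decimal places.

n = 6, Σx = 974, Σy = 53, Σx² = 162460, Σy² = 507, Σxy = 8718
nΣxy − ΣxΣy = 52308 − 51622 = 686
nΣx² − (Σx)² = 974760 − 948676 = 26084; nΣy² − (Σy)² = 3042 − 2809 = 233
r = 686 / √(26084 × 233) = 686 / 2465.2732 ≈ 0.278

0.278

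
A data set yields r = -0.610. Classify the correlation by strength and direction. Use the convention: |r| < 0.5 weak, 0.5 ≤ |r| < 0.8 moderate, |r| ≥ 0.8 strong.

r = -0.610 < 0 so the relationship is negative.
|r| = 0.610, which falls in the moderate range.

moderate negative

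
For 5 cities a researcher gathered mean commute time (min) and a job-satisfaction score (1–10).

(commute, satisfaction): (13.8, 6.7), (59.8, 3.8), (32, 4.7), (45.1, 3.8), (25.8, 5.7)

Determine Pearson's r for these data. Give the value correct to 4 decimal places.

-0.9335

n = 5, Σx = 176.5, Σy = 24.7, Σx² = 7490.13, Σy² = 128.35, Σxy = 788.54
nΣxy − ΣxΣy = 3942.7 − 4359.55 = -416.85
nΣx² − (Σx)² = 37450.65 − 31152.25 = 6298.4; nΣy² − (Σy)² = 641.75 − 610.09 = 31.66
r = -416.85 / √(6298.4 × 31.66) = -416.85 / 446.5505 ≈ -0.9335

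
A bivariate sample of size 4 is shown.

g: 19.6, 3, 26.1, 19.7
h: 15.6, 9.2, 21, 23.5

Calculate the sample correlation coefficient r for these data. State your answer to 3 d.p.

n = 4, Σg = 68.4, Σh = 69.3, Σg² = 1462.46, Σh² = 1321.25, Σgh = 1344.41
nΣgh − ΣgΣh = 5377.64 − 4740.12 = 637.52
nΣg² − (Σg)² = 5849.84 − 4678.56 = 1171.28; nΣh² − (Σh)² = 5285 − 4802.49 = 482.51
r = 637.52 / √(1171.28 × 482.51) = 637.52 / 751.7675 ≈ 0.848

0.848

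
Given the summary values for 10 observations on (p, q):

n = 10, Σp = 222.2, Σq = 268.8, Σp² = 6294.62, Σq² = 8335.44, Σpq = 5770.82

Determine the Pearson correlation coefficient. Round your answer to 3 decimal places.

-0.164

r = (nΣpq − ΣpΣq) / √[(nΣp² − (Σp)²)(nΣq² − (Σq)²)]
Numerator: 10×5770.82 − 222.2×268.8 = -2019.16
Denominator: √[(62946.2 − 49372.84)(83354.4 − 72253.44)] = √[13573.36 × 11100.96] = 12275.0693
r = -2019.16 / 12275.0693 ≈ -0.164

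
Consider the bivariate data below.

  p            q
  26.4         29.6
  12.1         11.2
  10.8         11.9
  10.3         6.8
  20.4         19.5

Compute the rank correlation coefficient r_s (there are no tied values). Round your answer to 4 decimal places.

Rank p: 5, 3, 2, 1, 4
Rank q: 5, 2, 3, 1, 4
d = rank(p) − rank(q): 0, 1, -1, 0, 0; Σd² = 2
ρ = 1 − 6Σd² / [n(n²−1)] = 1 − 6×2 / (5×24) = 1 − 12/120 ≈ 0.9000

0.9000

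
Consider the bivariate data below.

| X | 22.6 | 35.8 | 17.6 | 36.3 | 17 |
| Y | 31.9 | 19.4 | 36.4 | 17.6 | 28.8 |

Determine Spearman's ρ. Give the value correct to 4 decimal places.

Rank X: 3, 4, 2, 5, 1
Rank Y: 4, 2, 5, 1, 3
d = rank(X) − rank(Y): -1, 2, -3, 4, -2; Σd² = 34
ρ = 1 − 6Σd² / [n(n²−1)] = 1 − 6×34 / (5×24) = 1 − 204/120 ≈ -0.7000

-0.7000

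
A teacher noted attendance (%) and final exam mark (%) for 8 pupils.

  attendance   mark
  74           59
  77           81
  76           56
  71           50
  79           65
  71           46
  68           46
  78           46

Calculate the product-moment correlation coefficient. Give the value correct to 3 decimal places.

0.559

n = 8, Σx = 594, Σy = 449, Σx² = 44212, Σy² = 26251, Σxy = 33526
nΣxy − ΣxΣy = 268208 − 266706 = 1502
nΣx² − (Σx)² = 353696 − 352836 = 860; nΣy² − (Σy)² = 210008 − 201601 = 8407
r = 1502 / √(860 × 8407) = 1502 / 2688.8697 ≈ 0.559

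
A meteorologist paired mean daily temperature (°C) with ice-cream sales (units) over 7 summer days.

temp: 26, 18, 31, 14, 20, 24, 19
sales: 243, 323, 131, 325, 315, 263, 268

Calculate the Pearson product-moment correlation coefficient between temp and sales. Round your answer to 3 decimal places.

-0.911

n = 7, Σx = 152, Σy = 1868, Σx² = 3494, Σy² = 526382, Σxy = 38447
nΣxy − ΣxΣy = 269129 − 283936 = -14807
nΣx² − (Σx)² = 24458 − 23104 = 1354; nΣy² − (Σy)² = 3684674 − 3489424 = 195250
r = -14807 / √(1354 × 195250) = -14807 / 16259.4127 ≈ -0.911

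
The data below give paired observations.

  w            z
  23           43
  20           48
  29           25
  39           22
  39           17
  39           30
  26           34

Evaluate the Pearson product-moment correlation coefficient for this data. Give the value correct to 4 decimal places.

n = 7, Σw = 215, Σz = 219, Σw² = 7009, Σz² = 7607, Σwz = 6249
nΣwz − ΣwΣz = 43743 − 47085 = -3342
nΣw² − (Σw)² = 49063 − 46225 = 2838; nΣz² − (Σz)² = 53249 − 47961 = 5288
r = -3342 / √(2838 × 5288) = -3342 / 3873.9313 ≈ -0.8627

-0.8627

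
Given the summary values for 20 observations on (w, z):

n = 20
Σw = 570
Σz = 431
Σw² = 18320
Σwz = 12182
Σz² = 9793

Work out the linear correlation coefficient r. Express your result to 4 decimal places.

r = (nΣwz − ΣwΣz) / √[(nΣw² − (Σw)²)(nΣz² − (Σz)²)]
Numerator: 20×12182 − 570×431 = -2030
Denominator: √[(366400 − 324900)(195860 − 185761)] = √[41500 × 10099] = 20472.1396
r = -2030 / 20472.1396 ≈ -0.0992

-0.0992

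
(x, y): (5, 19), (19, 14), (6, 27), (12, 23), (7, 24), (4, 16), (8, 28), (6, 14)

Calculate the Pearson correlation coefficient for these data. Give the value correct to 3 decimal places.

n = 8, Σx = 67, Σy = 165, Σx² = 731, Σy² = 3627, Σxy = 1339
nΣxy − ΣxΣy = 10712 − 11055 = -343
nΣx² − (Σx)² = 5848 − 4489 = 1359; nΣy² − (Σy)² = 29016 − 27225 = 1791
r = -343 / √(1359 × 1791) = -343 / 1560.1183 ≈ -0.220

-0.220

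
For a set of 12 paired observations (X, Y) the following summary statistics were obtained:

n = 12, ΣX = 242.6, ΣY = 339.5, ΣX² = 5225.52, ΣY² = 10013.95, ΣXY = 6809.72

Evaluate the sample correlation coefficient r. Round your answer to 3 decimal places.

r = (nΣXY − ΣXΣY) / √[(nΣX² − (ΣX)²)(nΣY² − (ΣY)²)]
Numerator: 12×6809.72 − 242.6×339.5 = -646.06
Denominator: √[(62706.24 − 58854.76)(120167.4 − 115260.25)] = √[3851.48 × 4907.15] = 4347.3889
r = -646.06 / 4347.3889 ≈ -0.149

-0.149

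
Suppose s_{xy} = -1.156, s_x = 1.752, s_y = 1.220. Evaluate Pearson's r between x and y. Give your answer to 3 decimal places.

-0.541

r = Cov(x,y) / (s_x · s_y) = -1.156 / (1.752 × 1.220)
  = -1.156 / 2.1374 ≈ -0.541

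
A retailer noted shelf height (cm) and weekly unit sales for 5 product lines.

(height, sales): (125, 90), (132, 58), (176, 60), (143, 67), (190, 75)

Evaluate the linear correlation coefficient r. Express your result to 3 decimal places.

n = 5, Σx = 766, Σy = 350, Σx² = 120574, Σy² = 25178, Σxy = 53297
nΣxy − ΣxΣy = 266485 − 268100 = -1615
nΣx² − (Σx)² = 602870 − 586756 = 16114; nΣy² − (Σy)² = 125890 − 122500 = 3390
r = -1615 / √(16114 × 3390) = -1615 / 7390.9715 ≈ -0.219

-0.219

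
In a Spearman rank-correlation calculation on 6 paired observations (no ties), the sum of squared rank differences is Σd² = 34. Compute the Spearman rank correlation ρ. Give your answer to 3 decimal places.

0.029

ρ = 1 − 6Σd² / [n(n²−1)] = 1 − 6×34 / (6×35)
  = 1 − 204/210 = 1 − 0.9714 ≈ 0.029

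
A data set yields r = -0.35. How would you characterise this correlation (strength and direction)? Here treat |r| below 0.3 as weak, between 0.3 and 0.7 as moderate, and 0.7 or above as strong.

moderate negative

r = -0.35 < 0 so the relationship is negative.
|r| = 0.35, which falls in the moderate range.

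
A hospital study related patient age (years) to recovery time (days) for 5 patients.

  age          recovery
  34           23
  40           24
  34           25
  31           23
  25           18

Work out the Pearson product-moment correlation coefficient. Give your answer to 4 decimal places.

n = 5, Σx = 164, Σy = 113, Σx² = 5498, Σy² = 2583, Σxy = 3755
nΣxy − ΣxΣy = 18775 − 18532 = 243
nΣx² − (Σx)² = 27490 − 26896 = 594; nΣy² − (Σy)² = 12915 − 12769 = 146
r = 243 / √(594 × 146) = 243 / 294.4894 ≈ 0.8252

0.8252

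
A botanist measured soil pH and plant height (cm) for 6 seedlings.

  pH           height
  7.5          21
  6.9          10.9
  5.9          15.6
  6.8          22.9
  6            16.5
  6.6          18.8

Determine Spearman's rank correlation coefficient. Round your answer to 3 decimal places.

0.314

Rank pH: 6, 5, 1, 4, 2, 3
Rank height: 5, 1, 2, 6, 3, 4
d = rank(pH) − rank(height): 1, 4, -1, -2, -1, -1; Σd² = 24
ρ = 1 − 6Σd² / [n(n²−1)] = 1 − 6×24 / (6×35) = 1 − 144/210 ≈ 0.314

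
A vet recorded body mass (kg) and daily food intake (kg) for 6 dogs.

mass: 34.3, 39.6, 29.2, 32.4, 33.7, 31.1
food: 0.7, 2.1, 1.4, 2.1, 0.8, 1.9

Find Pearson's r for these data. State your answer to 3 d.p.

0.149

n = 6, Σx = 200.3, Σy = 9, Σx² = 6749.95, Σy² = 15.52, Σxy = 302.14
nΣxy − ΣxΣy = 1812.84 − 1802.7 = 10.14
nΣx² − (Σx)² = 40499.7 − 40120.09 = 379.61; nΣy² − (Σy)² = 93.12 − 81 = 12.12
r = 10.14 / √(379.61 × 12.12) = 10.14 / 67.8297 ≈ 0.149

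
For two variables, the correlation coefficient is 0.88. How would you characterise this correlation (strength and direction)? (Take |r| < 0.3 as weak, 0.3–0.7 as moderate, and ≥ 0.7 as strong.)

r = 0.88 > 0 so the relationship is positive.
|r| = 0.88, which falls in the strong range.

strong positive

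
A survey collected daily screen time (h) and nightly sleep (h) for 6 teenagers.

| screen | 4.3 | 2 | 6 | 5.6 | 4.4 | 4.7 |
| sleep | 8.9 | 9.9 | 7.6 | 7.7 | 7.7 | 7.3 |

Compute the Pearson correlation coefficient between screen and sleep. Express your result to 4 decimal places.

-0.8488

n = 6, Σx = 27, Σy = 49.1, Σx² = 131.3, Σy² = 406.85, Σxy = 214.98
nΣxy − ΣxΣy = 1289.88 − 1325.7 = -35.82
nΣx² − (Σx)² = 787.8 − 729 = 58.8; nΣy² − (Σy)² = 2441.1 − 2410.81 = 30.29
r = -35.82 / √(58.8 × 30.29) = -35.82 / 42.2025 ≈ -0.8488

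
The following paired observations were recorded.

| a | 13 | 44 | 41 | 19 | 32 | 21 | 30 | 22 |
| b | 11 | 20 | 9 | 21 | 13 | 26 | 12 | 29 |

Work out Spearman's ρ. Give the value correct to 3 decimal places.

-0.214

Rank a: 1, 8, 7, 2, 6, 3, 5, 4
Rank b: 2, 5, 1, 6, 4, 7, 3, 8
d = rank(a) − rank(b): -1, 3, 6, -4, 2, -4, 2, -4; Σd² = 102
ρ = 1 − 6Σd² / [n(n²−1)] = 1 − 6×102 / (8×63) = 1 − 612/504 ≈ -0.214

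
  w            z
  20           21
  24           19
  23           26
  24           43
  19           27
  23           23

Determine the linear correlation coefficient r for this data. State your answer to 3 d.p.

n = 6, Σw = 133, Σz = 159, Σw² = 2971, Σz² = 4585, Σwz = 3548
nΣwz − ΣwΣz = 21288 − 21147 = 141
nΣw² − (Σw)² = 17826 − 17689 = 137; nΣz² − (Σz)² = 27510 − 25281 = 2229
r = 141 / √(137 × 2229) = 141 / 552.6056 ≈ 0.255

0.255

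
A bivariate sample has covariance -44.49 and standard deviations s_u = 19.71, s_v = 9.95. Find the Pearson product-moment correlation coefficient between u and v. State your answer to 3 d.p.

-0.227

r = Cov(u,v) / (s_u · s_v) = -44.49 / (19.71 × 9.95)
  = -44.49 / 196.1145 ≈ -0.227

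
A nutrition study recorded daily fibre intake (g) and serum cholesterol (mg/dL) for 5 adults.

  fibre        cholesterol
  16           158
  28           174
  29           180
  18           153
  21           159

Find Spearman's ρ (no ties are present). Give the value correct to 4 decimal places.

Rank fibre: 1, 4, 5, 2, 3
Rank cholesterol: 2, 4, 5, 1, 3
d = rank(fibre) − rank(cholesterol): -1, 0, 0, 1, 0; Σd² = 2
ρ = 1 − 6Σd² / [n(n²−1)] = 1 − 6×2 / (5×24) = 1 − 12/120 ≈ 0.9000

0.9000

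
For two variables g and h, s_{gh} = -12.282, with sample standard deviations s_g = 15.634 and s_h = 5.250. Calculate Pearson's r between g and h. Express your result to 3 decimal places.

-0.150

r = Cov(g,h) / (s_g · s_h) = -12.282 / (15.634 × 5.250)
  = -12.282 / 82.0785 ≈ -0.150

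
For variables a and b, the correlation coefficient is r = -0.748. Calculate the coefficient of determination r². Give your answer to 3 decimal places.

0.560

r² = (-0.748)² = 0.560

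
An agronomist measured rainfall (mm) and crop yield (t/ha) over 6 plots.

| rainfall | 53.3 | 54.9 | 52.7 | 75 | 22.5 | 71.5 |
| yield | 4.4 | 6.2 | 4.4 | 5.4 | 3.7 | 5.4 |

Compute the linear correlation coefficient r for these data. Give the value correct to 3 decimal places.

0.698

n = 6, Σx = 329.9, Σy = 29.5, Σx² = 19875.69, Σy² = 149.17, Σxy = 1681.13
nΣxy − ΣxΣy = 10086.78 − 9732.05 = 354.73
nΣx² − (Σx)² = 119254.14 − 108834.01 = 10420.13; nΣy² − (Σy)² = 895.02 − 870.25 = 24.77
r = 354.73 / √(10420.13 × 24.77) = 354.73 / 508.0419 ≈ 0.698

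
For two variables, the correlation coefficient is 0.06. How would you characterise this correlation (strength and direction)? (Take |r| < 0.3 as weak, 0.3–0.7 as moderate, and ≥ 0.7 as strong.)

weak positive

r = 0.06 > 0 so the relationship is positive.
|r| = 0.06, which falls in the weak range.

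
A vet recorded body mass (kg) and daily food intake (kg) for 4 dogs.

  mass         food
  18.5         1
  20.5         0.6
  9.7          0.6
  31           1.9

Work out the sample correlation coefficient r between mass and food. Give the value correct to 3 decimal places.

n = 4, Σx = 79.7, Σy = 4.1, Σx² = 1817.59, Σy² = 5.33, Σxy = 95.52
nΣxy − ΣxΣy = 382.08 − 326.77 = 55.31
nΣx² − (Σx)² = 7270.36 − 6352.09 = 918.27; nΣy² − (Σy)² = 21.32 − 16.81 = 4.51
r = 55.31 / √(918.27 × 4.51) = 55.31 / 64.3537 ≈ 0.859

0.859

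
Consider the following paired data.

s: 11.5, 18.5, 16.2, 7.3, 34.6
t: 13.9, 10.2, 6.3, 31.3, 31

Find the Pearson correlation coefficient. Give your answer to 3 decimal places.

n = 5, Σs = 88.1, Σt = 92.7, Σs² = 1987.39, Σt² = 2277.63, Σst = 1751.7
nΣst − ΣsΣt = 8758.5 − 8166.87 = 591.63
nΣs² − (Σs)² = 9936.95 − 7761.61 = 2175.34; nΣt² − (Σt)² = 11388.15 − 8593.29 = 2794.86
r = 591.63 / √(2175.34 × 2794.86) = 591.63 / 2465.7191 ≈ 0.240

0.240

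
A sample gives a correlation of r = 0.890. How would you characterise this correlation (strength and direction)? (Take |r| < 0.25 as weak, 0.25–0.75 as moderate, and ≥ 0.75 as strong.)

strong positive

r = 0.890 > 0 so the relationship is positive.
|r| = 0.890, which falls in the strong range.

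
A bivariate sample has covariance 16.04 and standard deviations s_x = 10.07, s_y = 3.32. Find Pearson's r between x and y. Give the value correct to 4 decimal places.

r = Cov(x,y) / (s_x · s_y) = 16.04 / (10.07 × 3.32)
  = 16.04 / 33.4324 ≈ 0.4798

0.4798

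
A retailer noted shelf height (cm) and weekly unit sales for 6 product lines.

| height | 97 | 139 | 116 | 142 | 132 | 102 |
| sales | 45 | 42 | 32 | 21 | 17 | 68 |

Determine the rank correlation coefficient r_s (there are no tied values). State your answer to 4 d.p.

Rank height: 1, 5, 3, 6, 4, 2
Rank sales: 5, 4, 3, 2, 1, 6
d = rank(height) − rank(sales): -4, 1, 0, 4, 3, -4; Σd² = 58
ρ = 1 − 6Σd² / [n(n²−1)] = 1 − 6×58 / (6×35) = 1 − 348/210 ≈ -0.6571

-0.6571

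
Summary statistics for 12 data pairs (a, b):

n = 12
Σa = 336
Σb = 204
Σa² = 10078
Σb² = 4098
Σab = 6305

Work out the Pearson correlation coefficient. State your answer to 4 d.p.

r = (nΣab − ΣaΣb) / √[(nΣa² − (Σa)²)(nΣb² − (Σb)²)]
Numerator: 12×6305 − 336×204 = 7116
Denominator: √[(120936 − 112896)(49176 − 41616)] = √[8040 × 7560] = 7796.3068
r = 7116 / 7796.3068 ≈ 0.9127

0.9127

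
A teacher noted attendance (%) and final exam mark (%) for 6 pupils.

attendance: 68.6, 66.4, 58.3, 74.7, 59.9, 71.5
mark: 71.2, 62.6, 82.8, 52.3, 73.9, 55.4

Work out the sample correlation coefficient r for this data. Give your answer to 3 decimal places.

n = 6, Σx = 399.4, Σy = 398.2, Σx² = 26794.16, Σy² = 27109.7, Σxy = 26162.72
nΣxy − ΣxΣy = 156976.32 − 159041.08 = -2064.76
nΣx² − (Σx)² = 160764.96 − 159520.36 = 1244.6; nΣy² − (Σy)² = 162658.2 − 158563.24 = 4094.96
r = -2064.76 / √(1244.6 × 4094.96) = -2064.76 / 2257.5622 ≈ -0.915

-0.915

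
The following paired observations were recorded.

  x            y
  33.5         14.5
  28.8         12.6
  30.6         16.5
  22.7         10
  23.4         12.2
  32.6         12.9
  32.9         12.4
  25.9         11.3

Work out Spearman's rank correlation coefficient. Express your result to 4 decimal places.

0.7381

Rank x: 8, 4, 5, 1, 2, 6, 7, 3
Rank y: 7, 5, 8, 1, 3, 6, 4, 2
d = rank(x) − rank(y): 1, -1, -3, 0, -1, 0, 3, 1; Σd² = 22
ρ = 1 − 6Σd² / [n(n²−1)] = 1 − 6×22 / (8×63) = 1 − 132/504 ≈ 0.7381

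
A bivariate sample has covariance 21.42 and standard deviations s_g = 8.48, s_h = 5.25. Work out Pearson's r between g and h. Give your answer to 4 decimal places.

0.4811

r = Cov(g,h) / (s_g · s_h) = 21.42 / (8.48 × 5.25)
  = 21.42 / 44.5200 ≈ 0.4811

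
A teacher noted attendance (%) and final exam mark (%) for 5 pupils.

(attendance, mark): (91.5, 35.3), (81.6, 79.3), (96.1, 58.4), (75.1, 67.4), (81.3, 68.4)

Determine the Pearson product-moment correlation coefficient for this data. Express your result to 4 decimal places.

-0.6214

n = 5, Σx = 425.6, Σy = 308.8, Σx² = 36515.72, Σy² = 20166.46, Σxy = 25935.73
nΣxy − ΣxΣy = 129678.65 − 131425.28 = -1746.63
nΣx² − (Σx)² = 182578.6 − 181135.36 = 1443.24; nΣy² − (Σy)² = 100832.3 − 95357.44 = 5474.86
r = -1746.63 / √(1443.24 × 5474.86) = -1746.63 / 2810.9673 ≈ -0.6214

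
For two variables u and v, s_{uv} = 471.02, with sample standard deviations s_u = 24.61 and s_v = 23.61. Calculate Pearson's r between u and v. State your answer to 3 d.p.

r = Cov(u,v) / (s_u · s_v) = 471.02 / (24.61 × 23.61)
  = 471.02 / 581.0421 ≈ 0.811

0.811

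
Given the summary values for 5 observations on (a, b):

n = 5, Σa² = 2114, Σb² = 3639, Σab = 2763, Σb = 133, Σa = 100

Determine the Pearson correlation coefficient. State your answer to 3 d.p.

r = (nΣab − ΣaΣb) / √[(nΣa² − (Σa)²)(nΣb² − (Σb)²)]
Numerator: 5×2763 − 100×133 = 515
Denominator: √[(10570 − 10000)(18195 − 17689)] = √[570 × 506] = 537.0475
r = 515 / 537.0475 ≈ 0.959

0.959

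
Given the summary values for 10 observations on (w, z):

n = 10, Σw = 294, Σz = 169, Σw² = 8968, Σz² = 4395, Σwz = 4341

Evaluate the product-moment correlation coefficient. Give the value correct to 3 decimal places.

-0.888

r = (nΣwz − ΣwΣz) / √[(nΣw² − (Σw)²)(nΣz² − (Σz)²)]
Numerator: 10×4341 − 294×169 = -6276
Denominator: √[(89680 − 86436)(43950 − 28561)] = √[3244 × 15389] = 7065.5443
r = -6276 / 7065.5443 ≈ -0.888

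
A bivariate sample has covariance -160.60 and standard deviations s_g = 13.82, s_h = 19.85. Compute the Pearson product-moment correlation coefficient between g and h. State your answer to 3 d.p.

-0.585

r = Cov(g,h) / (s_g · s_h) = -160.60 / (13.82 × 19.85)
  = -160.60 / 274.3270 ≈ -0.585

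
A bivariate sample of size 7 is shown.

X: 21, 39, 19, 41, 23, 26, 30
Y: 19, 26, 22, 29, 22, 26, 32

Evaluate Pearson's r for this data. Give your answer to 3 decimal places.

0.679

n = 7, ΣX = 199, ΣY = 176, ΣX² = 6109, ΣY² = 4546, ΣXY = 5162
nΣXY − ΣXΣY = 36134 − 35024 = 1110
nΣX² − (ΣX)² = 42763 − 39601 = 3162; nΣY² − (ΣY)² = 31822 − 30976 = 846
r = 1110 / √(3162 × 846) = 1110 / 1635.5586 ≈ 0.679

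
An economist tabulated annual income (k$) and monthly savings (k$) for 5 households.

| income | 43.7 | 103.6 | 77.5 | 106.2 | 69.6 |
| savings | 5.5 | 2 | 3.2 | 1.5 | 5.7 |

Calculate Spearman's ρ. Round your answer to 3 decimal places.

Rank income: 1, 4, 3, 5, 2
Rank savings: 4, 2, 3, 1, 5
d = rank(income) − rank(savings): -3, 2, 0, 4, -3; Σd² = 38
ρ = 1 − 6Σd² / [n(n²−1)] = 1 − 6×38 / (5×24) = 1 − 228/120 ≈ -0.900

-0.900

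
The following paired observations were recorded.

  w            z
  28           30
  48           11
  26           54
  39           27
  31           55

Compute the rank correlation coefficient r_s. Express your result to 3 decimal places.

Rank w: 2, 5, 1, 4, 3
Rank z: 3, 1, 4, 2, 5
d = rank(w) − rank(z): -1, 4, -3, 2, -2; Σd² = 34
ρ = 1 − 6Σd² / [n(n²−1)] = 1 − 6×34 / (5×24) = 1 − 204/120 ≈ -0.700

-0.700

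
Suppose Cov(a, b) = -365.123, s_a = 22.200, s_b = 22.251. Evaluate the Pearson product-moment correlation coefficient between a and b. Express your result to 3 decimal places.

-0.739

r = Cov(a,b) / (s_a · s_b) = -365.123 / (22.200 × 22.251)
  = -365.123 / 493.9722 ≈ -0.739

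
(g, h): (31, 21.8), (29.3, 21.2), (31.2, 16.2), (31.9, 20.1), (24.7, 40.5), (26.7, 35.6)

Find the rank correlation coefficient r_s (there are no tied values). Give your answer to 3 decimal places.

-0.886

Rank g: 4, 3, 5, 6, 1, 2
Rank h: 4, 3, 1, 2, 6, 5
d = rank(g) − rank(h): 0, 0, 4, 4, -5, -3; Σd² = 66
ρ = 1 − 6Σd² / [n(n²−1)] = 1 − 6×66 / (6×35) = 1 − 396/210 ≈ -0.886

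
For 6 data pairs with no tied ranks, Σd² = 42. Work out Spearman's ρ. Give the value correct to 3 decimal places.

ρ = 1 − 6Σd² / [n(n²−1)] = 1 − 6×42 / (6×35)
  = 1 − 252/210 = 1 − 1.2000 ≈ -0.200

-0.200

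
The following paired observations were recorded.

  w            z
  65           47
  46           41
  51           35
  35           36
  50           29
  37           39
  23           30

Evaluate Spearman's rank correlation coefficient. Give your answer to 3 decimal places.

Rank w: 7, 4, 6, 2, 5, 3, 1
Rank z: 7, 6, 3, 4, 1, 5, 2
d = rank(w) − rank(z): 0, -2, 3, -2, 4, -2, -1; Σd² = 38
ρ = 1 − 6Σd² / [n(n²−1)] = 1 − 6×38 / (7×48) = 1 − 228/336 ≈ 0.321

0.321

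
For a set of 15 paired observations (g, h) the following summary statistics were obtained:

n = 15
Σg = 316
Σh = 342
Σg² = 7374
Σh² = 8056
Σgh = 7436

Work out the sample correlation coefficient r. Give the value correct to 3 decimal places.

r = (nΣgh − ΣgΣh) / √[(nΣg² − (Σg)²)(nΣh² − (Σh)²)]
Numerator: 15×7436 − 316×342 = 3468
Denominator: √[(110610 − 99856)(120840 − 116964)] = √[10754 × 3876] = 6456.1989
r = 3468 / 6456.1989 ≈ 0.537

0.537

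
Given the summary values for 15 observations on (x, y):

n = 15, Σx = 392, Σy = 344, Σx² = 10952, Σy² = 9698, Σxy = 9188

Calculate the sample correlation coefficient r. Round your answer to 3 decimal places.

r = (nΣxy − ΣxΣy) / √[(nΣx² − (Σx)²)(nΣy² − (Σy)²)]
Numerator: 15×9188 − 392×344 = 2972
Denominator: √[(164280 − 153664)(145470 − 118336)] = √[10616 × 27134] = 16972.1697
r = 2972 / 16972.1697 ≈ 0.175

0.175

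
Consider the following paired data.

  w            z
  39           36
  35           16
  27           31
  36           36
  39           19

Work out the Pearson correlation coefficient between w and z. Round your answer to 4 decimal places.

-0.1048

n = 5, Σw = 176, Σz = 138, Σw² = 6292, Σz² = 4170, Σwz = 4838
nΣwz − ΣwΣz = 24190 − 24288 = -98
nΣw² − (Σw)² = 31460 − 30976 = 484; nΣz² − (Σz)² = 20850 − 19044 = 1806
r = -98 / √(484 × 1806) = -98 / 934.9353 ≈ -0.1048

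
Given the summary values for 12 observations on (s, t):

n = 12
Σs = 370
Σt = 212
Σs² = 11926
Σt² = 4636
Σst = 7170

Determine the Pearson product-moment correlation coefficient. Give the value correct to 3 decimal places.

0.933

r = (nΣst − ΣsΣt) / √[(nΣs² − (Σs)²)(nΣt² − (Σt)²)]
Numerator: 12×7170 − 370×212 = 7600
Denominator: √[(143112 − 136900)(55632 − 44944)] = √[6212 × 10688] = 8148.2425
r = 7600 / 8148.2425 ≈ 0.933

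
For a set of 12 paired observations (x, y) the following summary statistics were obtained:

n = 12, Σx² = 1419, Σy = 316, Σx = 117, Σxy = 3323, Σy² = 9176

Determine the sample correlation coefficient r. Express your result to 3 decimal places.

r = (nΣxy − ΣxΣy) / √[(nΣx² − (Σx)²)(nΣy² − (Σy)²)]
Numerator: 12×3323 − 117×316 = 2904
Denominator: √[(17028 − 13689)(110112 − 99856)] = √[3339 × 10256] = 5851.9043
r = 2904 / 5851.9043 ≈ 0.496

0.496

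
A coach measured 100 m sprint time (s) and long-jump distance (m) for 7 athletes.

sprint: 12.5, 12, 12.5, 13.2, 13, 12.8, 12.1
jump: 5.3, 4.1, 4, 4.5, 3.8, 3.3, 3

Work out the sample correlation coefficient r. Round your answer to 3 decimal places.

n = 7, Σx = 88.1, Σy = 28, Σx² = 1109.99, Σy² = 115.48, Σxy = 352.79
nΣxy − ΣxΣy = 2469.53 − 2466.8 = 2.73
nΣx² − (Σx)² = 7769.93 − 7761.61 = 8.32; nΣy² − (Σy)² = 808.36 − 784 = 24.36
r = 2.73 / √(8.32 × 24.36) = 2.73 / 14.2364 ≈ 0.192

0.192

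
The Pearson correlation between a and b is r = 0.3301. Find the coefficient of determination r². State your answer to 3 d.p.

r² = (0.3301)² = 0.109

0.109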